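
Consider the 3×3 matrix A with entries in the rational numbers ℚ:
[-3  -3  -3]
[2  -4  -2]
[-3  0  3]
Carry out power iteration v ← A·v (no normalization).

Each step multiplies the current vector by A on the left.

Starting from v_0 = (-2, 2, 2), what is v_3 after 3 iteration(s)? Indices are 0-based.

v_0 = (-2, 2, 2).
v_1 = A·v_0 = (-6, -16, 12).
v_2 = A·v_1 = (30, 28, 54).
v_3 = A·v_2 = (-336, -160, 72).

v_3 = (-336, -160, 72)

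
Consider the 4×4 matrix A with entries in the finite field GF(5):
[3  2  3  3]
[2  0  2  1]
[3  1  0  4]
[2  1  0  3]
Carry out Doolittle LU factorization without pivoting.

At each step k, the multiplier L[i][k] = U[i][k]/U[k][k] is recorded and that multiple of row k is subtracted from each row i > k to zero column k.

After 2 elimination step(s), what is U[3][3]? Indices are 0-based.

U[3][3] = 0

k=0: U[0][0]=3
  eliminate (1,0): mult=4, new row 1: (0, 2, 0, 4); set L[1][0]=4
  eliminate (2,0): mult=1, new row 2: (0, 4, 2, 1); set L[2][0]=1
  eliminate (3,0): mult=4, new row 3: (0, 3, 3, 1); set L[3][0]=4
k=1: U[1][1]=2
  eliminate (2,1): mult=2, new row 2: (0, 0, 2, 3); set L[2][1]=2
  eliminate (3,1): mult=4, new row 3: (0, 0, 3, 0); set L[3][1]=4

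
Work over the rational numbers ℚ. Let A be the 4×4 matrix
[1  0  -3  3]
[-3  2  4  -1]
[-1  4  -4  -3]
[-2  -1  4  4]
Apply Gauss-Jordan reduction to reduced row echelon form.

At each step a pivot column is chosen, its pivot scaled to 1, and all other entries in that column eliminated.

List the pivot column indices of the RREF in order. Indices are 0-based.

[1] R0 /= 1  ⇒  (1, 0, -3, 3)
     R1 -= -3·R0  ⇒  (0, 2, -5, 8)
     R2 -= -1·R0  ⇒  (0, 4, -7, 0)
     R3 -= -2·R0  ⇒  (0, -1, -2, 10)
[2] R1 /= 2  ⇒  (0, 1, -5/2, 4)
     R2 -= 4·R1  ⇒  (0, 0, 3, -16)
     R3 -= -1·R1  ⇒  (0, 0, -9/2, 14)
[3] R2 /= 3  ⇒  (0, 0, 1, -16/3)
     R0 -= -3·R2  ⇒  (1, 0, 0, -13)
     R1 -= -5/2·R2  ⇒  (0, 1, 0, -28/3)
     R3 -= -9/2·R2  ⇒  (0, 0, 0, -10)
[4] R3 /= -10  ⇒  (0, 0, 0, 1)
     R0 -= -13·R3  ⇒  (1, 0, 0, 0)
     R1 -= -28/3·R3  ⇒  (0, 1, 0, 0)
     R2 -= -16/3·R3  ⇒  (0, 0, 1, 0)

pivot columns: 0, 1, 2, 3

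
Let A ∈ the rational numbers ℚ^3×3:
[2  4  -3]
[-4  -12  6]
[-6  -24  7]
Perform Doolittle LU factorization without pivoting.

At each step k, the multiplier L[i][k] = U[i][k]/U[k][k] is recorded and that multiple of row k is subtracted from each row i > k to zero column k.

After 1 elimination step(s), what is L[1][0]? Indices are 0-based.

[col 0] pivot 2
  R1 -= -2*R0 → (0, -4, 0)  (L[1][0] := -2)
  R2 -= -3*R0 → (0, -12, -2)  (L[2][0] := -3)

L[1][0] = -2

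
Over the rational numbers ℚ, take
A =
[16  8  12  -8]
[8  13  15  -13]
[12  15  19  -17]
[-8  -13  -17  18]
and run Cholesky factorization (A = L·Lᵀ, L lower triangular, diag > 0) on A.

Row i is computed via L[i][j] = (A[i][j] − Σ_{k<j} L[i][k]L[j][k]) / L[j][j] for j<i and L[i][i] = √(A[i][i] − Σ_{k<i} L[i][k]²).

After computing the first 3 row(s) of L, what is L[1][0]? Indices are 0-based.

Step 1: L[0][0] = √(16) = 4.
  L[1][0] = (8) / L[0][0] = 2.
Step 2: L[1][1] = √(9) = 3.
  L[2][0] = (12) / L[0][0] = 3.
  L[2][1] = (9) / L[1][1] = 3.
Step 3: L[2][2] = √(1) = 1.

L[1][0] = 2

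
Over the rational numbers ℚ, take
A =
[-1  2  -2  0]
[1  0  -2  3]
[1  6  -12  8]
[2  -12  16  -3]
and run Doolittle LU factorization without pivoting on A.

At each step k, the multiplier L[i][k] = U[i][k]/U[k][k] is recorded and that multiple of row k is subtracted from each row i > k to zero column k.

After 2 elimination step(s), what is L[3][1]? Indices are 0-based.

k=0: U[0][0]=-1
  eliminate (1,0): mult=-1, new row 1: (0, 2, -4, 3); set L[1][0]=-1
  eliminate (2,0): mult=-1, new row 2: (0, 8, -14, 8); set L[2][0]=-1
  eliminate (3,0): mult=-2, new row 3: (0, -8, 12, -3); set L[3][0]=-2
k=1: U[1][1]=2
  eliminate (2,1): mult=4, new row 2: (0, 0, 2, -4); set L[2][1]=4
  eliminate (3,1): mult=-4, new row 3: (0, 0, -4, 9); set L[3][1]=-4

L[3][1] = -4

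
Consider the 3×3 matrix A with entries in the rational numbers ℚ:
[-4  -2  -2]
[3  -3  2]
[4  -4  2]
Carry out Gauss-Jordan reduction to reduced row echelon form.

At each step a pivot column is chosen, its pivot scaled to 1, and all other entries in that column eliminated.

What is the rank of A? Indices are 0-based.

[1] R0 /= -4  ⇒  (1, 1/2, 1/2)
     R1 -= 3·R0  ⇒  (0, -9/2, 1/2)
     R2 -= 4·R0  ⇒  (0, -6, 0)
[2] R1 /= -9/2  ⇒  (0, 1, -1/9)
     R0 -= 1/2·R1  ⇒  (1, 0, 5/9)
     R2 -= -6·R1  ⇒  (0, 0, -2/3)
[3] R2 /= -2/3  ⇒  (0, 0, 1)
     R0 -= 5/9·R2  ⇒  (1, 0, 0)
     R1 -= -1/9·R2  ⇒  (0, 1, 0)

rank = 3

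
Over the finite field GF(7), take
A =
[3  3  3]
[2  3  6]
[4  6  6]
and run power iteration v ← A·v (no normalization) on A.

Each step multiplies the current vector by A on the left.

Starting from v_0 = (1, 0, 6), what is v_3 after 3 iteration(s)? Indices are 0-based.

v_3 = (4, 5, 2)

v_0 = (1, 0, 6).
v_1 = A·v_0 = (0, 3, 5).
v_2 = A·v_1 = (3, 4, 6).
v_3 = A·v_2 = (4, 5, 2).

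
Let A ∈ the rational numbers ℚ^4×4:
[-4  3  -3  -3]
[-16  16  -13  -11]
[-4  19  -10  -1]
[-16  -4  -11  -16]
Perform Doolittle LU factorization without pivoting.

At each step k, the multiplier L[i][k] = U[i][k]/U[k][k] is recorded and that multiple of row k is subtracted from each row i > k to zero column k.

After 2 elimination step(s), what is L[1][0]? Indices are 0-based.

Step 1: pivot at (0,0) is -4.
  row1 ← row1 − (4)·row0  ⇒  L[1][0]=4, U row1=(0, 4, -1, 1)
  row2 ← row2 − (1)·row0  ⇒  L[2][0]=1, U row2=(0, 16, -7, 2)
  row3 ← row3 − (4)·row0  ⇒  L[3][0]=4, U row3=(0, -16, 1, -4)
Step 2: pivot at (1,1) is 4.
  row2 ← row2 − (4)·row1  ⇒  L[2][1]=4, U row2=(0, 0, -3, -2)
  row3 ← row3 − (-4)·row1  ⇒  L[3][1]=-4, U row3=(0, 0, -3, 0)

L[1][0] = 4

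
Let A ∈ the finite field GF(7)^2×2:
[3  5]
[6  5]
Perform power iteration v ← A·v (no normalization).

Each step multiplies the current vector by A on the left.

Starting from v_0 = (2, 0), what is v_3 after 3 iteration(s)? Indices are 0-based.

v_0 = (2, 0).
v_1 = A·v_0 = (6, 5).
v_2 = A·v_1 = (1, 5).
v_3 = A·v_2 = (0, 3).

v_3 = (0, 3)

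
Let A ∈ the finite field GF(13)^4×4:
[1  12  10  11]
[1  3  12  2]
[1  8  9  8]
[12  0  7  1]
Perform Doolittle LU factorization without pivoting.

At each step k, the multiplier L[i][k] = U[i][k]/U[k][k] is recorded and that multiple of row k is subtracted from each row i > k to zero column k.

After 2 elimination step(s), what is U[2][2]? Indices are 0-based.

U[2][2] = 1

Step 1: pivot at (0,0) is 1.
  row1 ← row1 − (1)·row0  ⇒  L[1][0]=1, U row1=(0, 4, 2, 4)
  row2 ← row2 − (1)·row0  ⇒  L[2][0]=1, U row2=(0, 9, 12, 10)
  row3 ← row3 − (12)·row0  ⇒  L[3][0]=12, U row3=(0, 12, 4, 12)
Step 2: pivot at (1,1) is 4.
  row2 ← row2 − (12)·row1  ⇒  L[2][1]=12, U row2=(0, 0, 1, 1)
  row3 ← row3 − (3)·row1  ⇒  L[3][1]=3, U row3=(0, 0, 11, 0)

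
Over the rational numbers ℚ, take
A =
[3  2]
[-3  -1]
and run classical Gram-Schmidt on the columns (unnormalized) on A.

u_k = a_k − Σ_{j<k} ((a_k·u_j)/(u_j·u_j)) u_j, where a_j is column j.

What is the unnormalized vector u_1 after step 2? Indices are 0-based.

u_1 = (1/2, 1/2)

Step 1: u_0 = a_0 = (3, -3).
Step 2: u_1 = a_1 − (1/2)·u_0 = (1/2, 1/2).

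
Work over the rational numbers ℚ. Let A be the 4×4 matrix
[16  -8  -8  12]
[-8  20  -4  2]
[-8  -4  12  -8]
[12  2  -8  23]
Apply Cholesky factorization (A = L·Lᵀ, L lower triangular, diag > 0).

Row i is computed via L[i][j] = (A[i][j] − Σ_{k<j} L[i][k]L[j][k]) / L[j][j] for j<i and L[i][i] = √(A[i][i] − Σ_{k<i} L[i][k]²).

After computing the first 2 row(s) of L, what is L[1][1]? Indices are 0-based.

Step 1: L[0][0] = √(16) = 4.
  L[1][0] = (-8) / L[0][0] = -2.
Step 2: L[1][1] = √(16) = 4.

L[1][1] = 4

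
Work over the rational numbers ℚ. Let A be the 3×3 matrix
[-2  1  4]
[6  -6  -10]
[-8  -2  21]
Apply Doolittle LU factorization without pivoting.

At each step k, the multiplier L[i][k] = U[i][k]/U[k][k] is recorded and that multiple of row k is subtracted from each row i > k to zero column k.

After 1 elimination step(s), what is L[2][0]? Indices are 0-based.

[col 0] pivot -2
  R1 -= -3*R0 → (0, -3, 2)  (L[1][0] := -3)
  R2 -= 4*R0 → (0, -6, 5)  (L[2][0] := 4)

L[2][0] = 4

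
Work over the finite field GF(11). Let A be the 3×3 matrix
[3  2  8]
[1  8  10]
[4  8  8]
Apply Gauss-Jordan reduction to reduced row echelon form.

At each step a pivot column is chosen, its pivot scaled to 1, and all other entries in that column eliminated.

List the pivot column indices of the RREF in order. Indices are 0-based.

[1] R0 /= 3  ⇒  (1, 8, 10)
     R1 -= 1·R0  ⇒  (0, 0, 0)
     R2 -= 4·R0  ⇒  (0, 9, 1)
[2] R1 <-> R2
[2] R1 /= 9  ⇒  (0, 1, 5)
     R0 -= 8·R1  ⇒  (1, 0, 3)
column 2 empty below row 2

pivot columns: 0, 1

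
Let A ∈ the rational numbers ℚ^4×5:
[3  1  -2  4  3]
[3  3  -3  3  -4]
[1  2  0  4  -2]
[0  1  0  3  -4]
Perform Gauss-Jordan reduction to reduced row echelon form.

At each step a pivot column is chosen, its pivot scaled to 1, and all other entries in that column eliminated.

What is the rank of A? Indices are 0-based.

rank = 4

[1] R0 /= 3  ⇒  (1, 1/3, -2/3, 4/3, 1)
     R1 -= 3·R0  ⇒  (0, 2, -1, -1, -7)
     R2 -= 1·R0  ⇒  (0, 5/3, 2/3, 8/3, -3)
[2] R1 /= 2  ⇒  (0, 1, -1/2, -1/2, -7/2)
     R0 -= 1/3·R1  ⇒  (1, 0, -1/2, 3/2, 13/6)
     R2 -= 5/3·R1  ⇒  (0, 0, 3/2, 7/2, 17/6)
     R3 -= 1·R1  ⇒  (0, 0, 1/2, 7/2, -1/2)
[3] R2 /= 3/2  ⇒  (0, 0, 1, 7/3, 17/9)
     R0 -= -1/2·R2  ⇒  (1, 0, 0, 8/3, 28/9)
     R1 -= -1/2·R2  ⇒  (0, 1, 0, 2/3, -23/9)
     R3 -= 1/2·R2  ⇒  (0, 0, 0, 7/3, -13/9)
[4] R3 /= 7/3  ⇒  (0, 0, 0, 1, -13/21)
     R0 -= 8/3·R3  ⇒  (1, 0, 0, 0, 100/21)
     R1 -= 2/3·R3  ⇒  (0, 1, 0, 0, -15/7)
     R2 -= 7/3·R3  ⇒  (0, 0, 1, 0, 10/3)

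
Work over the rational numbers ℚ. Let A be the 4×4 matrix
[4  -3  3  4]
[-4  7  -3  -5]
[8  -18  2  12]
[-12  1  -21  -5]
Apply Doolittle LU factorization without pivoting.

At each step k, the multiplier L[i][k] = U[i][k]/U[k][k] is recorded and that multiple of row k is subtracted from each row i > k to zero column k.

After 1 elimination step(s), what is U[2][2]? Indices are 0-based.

U[2][2] = -4

Step 1: pivot at (0,0) is 4.
  row1 ← row1 − (-1)·row0  ⇒  L[1][0]=-1, U row1=(0, 4, 0, -1)
  row2 ← row2 − (2)·row0  ⇒  L[2][0]=2, U row2=(0, -12, -4, 4)
  row3 ← row3 − (-3)·row0  ⇒  L[3][0]=-3, U row3=(0, -8, -12, 7)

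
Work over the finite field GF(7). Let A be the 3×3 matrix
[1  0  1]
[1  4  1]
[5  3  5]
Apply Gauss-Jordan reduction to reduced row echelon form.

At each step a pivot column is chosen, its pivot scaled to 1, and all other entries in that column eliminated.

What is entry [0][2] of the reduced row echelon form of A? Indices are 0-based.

M[0][2] = 1

[1] R0 /= 1  ⇒  (1, 0, 1)
     R1 -= 1·R0  ⇒  (0, 4, 0)
     R2 -= 5·R0  ⇒  (0, 3, 0)
[2] R1 /= 4  ⇒  (0, 1, 0)
     R2 -= 3·R1  ⇒  (0, 0, 0)
column 2 empty below row 2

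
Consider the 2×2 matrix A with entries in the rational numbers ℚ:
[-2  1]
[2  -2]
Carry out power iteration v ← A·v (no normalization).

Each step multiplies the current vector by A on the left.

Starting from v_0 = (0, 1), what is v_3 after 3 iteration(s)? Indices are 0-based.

v_0 = (0, 1).
v_1 = A·v_0 = (1, -2).
v_2 = A·v_1 = (-4, 6).
v_3 = A·v_2 = (14, -20).

v_3 = (14, -20)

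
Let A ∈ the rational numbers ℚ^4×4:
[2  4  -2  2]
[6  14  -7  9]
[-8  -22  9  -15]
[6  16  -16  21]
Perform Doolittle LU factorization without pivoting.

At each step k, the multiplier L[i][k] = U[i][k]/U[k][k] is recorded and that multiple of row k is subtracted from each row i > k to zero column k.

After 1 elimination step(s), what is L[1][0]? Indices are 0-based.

L[1][0] = 3

Step 1: pivot at (0,0) is 2.
  row1 ← row1 − (3)·row0  ⇒  L[1][0]=3, U row1=(0, 2, -1, 3)
  row2 ← row2 − (-4)·row0  ⇒  L[2][0]=-4, U row2=(0, -6, 1, -7)
  row3 ← row3 − (3)·row0  ⇒  L[3][0]=3, U row3=(0, 4, -10, 15)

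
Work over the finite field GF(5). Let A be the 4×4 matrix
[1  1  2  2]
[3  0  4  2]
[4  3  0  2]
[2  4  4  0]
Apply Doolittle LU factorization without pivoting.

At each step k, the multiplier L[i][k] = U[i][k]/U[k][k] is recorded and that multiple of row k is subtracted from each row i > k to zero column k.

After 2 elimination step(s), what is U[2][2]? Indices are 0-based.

[col 0] pivot 1
  R1 -= 3*R0 → (0, 2, 3, 1)  (L[1][0] := 3)
  R2 -= 4*R0 → (0, 4, 2, 4)  (L[2][0] := 4)
  R3 -= 2*R0 → (0, 2, 0, 1)  (L[3][0] := 2)
[col 1] pivot 2
  R2 -= 2*R1 → (0, 0, 1, 2)  (L[2][1] := 2)
  R3 -= 1*R1 → (0, 0, 2, 0)  (L[3][1] := 1)

U[2][2] = 1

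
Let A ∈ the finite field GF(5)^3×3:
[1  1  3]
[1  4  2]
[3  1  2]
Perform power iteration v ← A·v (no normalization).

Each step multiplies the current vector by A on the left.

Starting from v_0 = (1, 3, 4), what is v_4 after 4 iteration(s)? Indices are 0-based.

v_4 = (0, 1, 2)

v_0 = (1, 3, 4).
v_1 = A·v_0 = (1, 1, 4).
v_2 = A·v_1 = (4, 3, 2).
v_3 = A·v_2 = (3, 0, 4).
v_4 = A·v_3 = (0, 1, 2).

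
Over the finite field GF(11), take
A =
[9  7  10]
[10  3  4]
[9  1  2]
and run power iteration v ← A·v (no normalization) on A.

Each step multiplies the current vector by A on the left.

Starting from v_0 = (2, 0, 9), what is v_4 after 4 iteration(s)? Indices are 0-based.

v_0 = (2, 0, 9).
v_1 = A·v_0 = (9, 1, 3).
v_2 = A·v_1 = (8, 6, 0).
v_3 = A·v_2 = (4, 10, 1).
v_4 = A·v_3 = (6, 8, 4).

v_4 = (6, 8, 4)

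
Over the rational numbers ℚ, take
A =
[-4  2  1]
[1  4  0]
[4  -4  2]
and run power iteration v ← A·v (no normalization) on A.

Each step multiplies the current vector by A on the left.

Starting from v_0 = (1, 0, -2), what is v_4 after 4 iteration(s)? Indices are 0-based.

v_0 = (1, 0, -2).
v_1 = A·v_0 = (-6, 1, 0).
v_2 = A·v_1 = (26, -2, -28).
v_3 = A·v_2 = (-136, 18, 56).
v_4 = A·v_3 = (636, -64, -504).

v_4 = (636, -64, -504)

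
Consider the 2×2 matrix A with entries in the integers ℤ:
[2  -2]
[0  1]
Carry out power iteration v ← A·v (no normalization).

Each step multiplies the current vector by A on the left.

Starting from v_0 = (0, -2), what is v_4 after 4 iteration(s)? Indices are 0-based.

v_0 = (0, -2).
v_1 = A·v_0 = (4, -2).
v_2 = A·v_1 = (12, -2).
v_3 = A·v_2 = (28, -2).
v_4 = A·v_3 = (60, -2).

v_4 = (60, -2)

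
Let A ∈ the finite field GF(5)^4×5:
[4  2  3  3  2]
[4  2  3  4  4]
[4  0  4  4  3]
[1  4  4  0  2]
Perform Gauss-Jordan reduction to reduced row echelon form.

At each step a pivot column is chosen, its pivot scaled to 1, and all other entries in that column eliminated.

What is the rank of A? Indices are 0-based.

step 1: normalize row 0 (÷4) = (1, 3, 2, 2, 3)
  row 1: subtract 4×row0 = (0, 0, 0, 1, 2)
  row 2: subtract 4×row0 = (0, 3, 1, 1, 1)
  row 3: subtract 1×row0 = (0, 1, 2, 3, 4)
step 2: exchange rows 1,2
step 2: normalize row 1 (÷3) = (0, 1, 2, 2, 2)
  row 0: subtract 3×row1 = (1, 0, 1, 1, 2)
  row 3: subtract 1×row1 = (0, 0, 0, 1, 2)
skip col 2 (zero from row 2)
step 3: normalize row 2 (÷1) = (0, 0, 0, 1, 2)
  row 0: subtract 1×row2 = (1, 0, 1, 0, 0)
  row 1: subtract 2×row2 = (0, 1, 2, 0, 3)
  row 3: subtract 1×row2 = (0, 0, 0, 0, 0)
skip col 4 (zero from row 3)

rank = 3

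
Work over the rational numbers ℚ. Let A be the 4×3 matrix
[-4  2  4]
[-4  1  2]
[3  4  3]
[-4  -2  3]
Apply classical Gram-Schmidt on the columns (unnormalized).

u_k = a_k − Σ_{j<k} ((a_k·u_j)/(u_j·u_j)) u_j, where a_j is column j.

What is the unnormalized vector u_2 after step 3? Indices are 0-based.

Step 1: u_0 = a_0 = (-4, -4, 3, -4).
Step 2: u_1 = a_1 − (8/57)·u_0 = (146/57, 89/57, 68/19, -82/57).
Step 3: u_2 = a_2 − (-9/19)·u_0 − (1128/1361)·u_1 = (-24/1361, -1618/1361, 1980/1361, 3127/1361).

u_2 = (-24/1361, -1618/1361, 1980/1361, 3127/1361)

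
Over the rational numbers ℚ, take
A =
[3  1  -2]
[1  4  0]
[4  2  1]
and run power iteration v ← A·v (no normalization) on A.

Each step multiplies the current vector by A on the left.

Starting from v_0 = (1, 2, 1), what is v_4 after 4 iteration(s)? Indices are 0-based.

v_0 = (1, 2, 1).
v_1 = A·v_0 = (3, 9, 9).
v_2 = A·v_1 = (0, 39, 39).
v_3 = A·v_2 = (-39, 156, 117).
v_4 = A·v_3 = (-195, 585, 273).

v_4 = (-195, 585, 273)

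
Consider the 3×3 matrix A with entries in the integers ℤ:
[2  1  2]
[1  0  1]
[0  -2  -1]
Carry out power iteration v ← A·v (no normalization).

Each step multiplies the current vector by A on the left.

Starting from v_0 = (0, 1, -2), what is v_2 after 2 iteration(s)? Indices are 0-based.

v_0 = (0, 1, -2).
v_1 = A·v_0 = (-3, -2, 0).
v_2 = A·v_1 = (-8, -3, 4).

v_2 = (-8, -3, 4)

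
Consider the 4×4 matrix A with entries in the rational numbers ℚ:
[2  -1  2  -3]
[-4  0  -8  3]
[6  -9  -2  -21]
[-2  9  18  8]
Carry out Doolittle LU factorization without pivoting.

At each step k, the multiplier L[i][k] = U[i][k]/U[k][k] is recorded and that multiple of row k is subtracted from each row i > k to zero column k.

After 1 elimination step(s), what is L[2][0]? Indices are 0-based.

Step 1: pivot at (0,0) is 2.
  row1 ← row1 − (-2)·row0  ⇒  L[1][0]=-2, U row1=(0, -2, -4, -3)
  row2 ← row2 − (3)·row0  ⇒  L[2][0]=3, U row2=(0, -6, -8, -12)
  row3 ← row3 − (-1)·row0  ⇒  L[3][0]=-1, U row3=(0, 8, 20, 5)

L[2][0] = 3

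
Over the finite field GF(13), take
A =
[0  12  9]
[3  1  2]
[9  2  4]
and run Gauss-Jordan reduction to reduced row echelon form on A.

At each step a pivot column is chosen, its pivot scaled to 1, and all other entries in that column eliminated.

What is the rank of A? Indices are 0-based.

pivot(0,0): swap R0↔R1
pivot(0,0)=3: scale R0 → (1, 9, 5)
  clear (2,0): R2 −= (9)R0 → (0, 12, 11)
pivot(1,1)=12: scale R1 → (0, 1, 4)
  clear (0,1): R0 −= (9)R1 → (1, 0, 8)
  clear (2,1): R2 −= (12)R1 → (0, 0, 2)
pivot(2,2)=2: scale R2 → (0, 0, 1)
  clear (0,2): R0 −= (8)R2 → (1, 0, 0)
  clear (1,2): R1 −= (4)R2 → (0, 1, 0)

rank = 3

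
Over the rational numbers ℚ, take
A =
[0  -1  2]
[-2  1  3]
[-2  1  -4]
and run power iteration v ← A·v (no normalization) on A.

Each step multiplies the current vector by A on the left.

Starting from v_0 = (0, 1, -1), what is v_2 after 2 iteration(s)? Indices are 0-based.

v_2 = (12, 19, -16)

v_0 = (0, 1, -1).
v_1 = A·v_0 = (-3, -2, 5).
v_2 = A·v_1 = (12, 19, -16).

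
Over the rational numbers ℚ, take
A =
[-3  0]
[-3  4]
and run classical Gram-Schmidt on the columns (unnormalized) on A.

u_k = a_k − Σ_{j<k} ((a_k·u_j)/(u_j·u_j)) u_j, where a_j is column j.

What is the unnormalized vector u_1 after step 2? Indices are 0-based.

u_1 = (-2, 2)

Step 1: u_0 = a_0 = (-3, -3).
Step 2: u_1 = a_1 − (-2/3)·u_0 = (-2, 2).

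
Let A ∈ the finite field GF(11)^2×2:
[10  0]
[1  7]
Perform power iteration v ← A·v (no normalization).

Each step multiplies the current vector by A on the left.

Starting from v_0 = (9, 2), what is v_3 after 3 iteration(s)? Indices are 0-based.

v_0 = (9, 2).
v_1 = A·v_0 = (2, 1).
v_2 = A·v_1 = (9, 9).
v_3 = A·v_2 = (2, 6).

v_3 = (2, 6)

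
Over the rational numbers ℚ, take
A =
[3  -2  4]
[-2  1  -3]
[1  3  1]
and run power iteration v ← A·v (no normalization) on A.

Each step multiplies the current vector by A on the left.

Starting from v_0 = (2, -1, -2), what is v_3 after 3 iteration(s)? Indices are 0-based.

v_3 = (-62, 38, 16)

v_0 = (2, -1, -2).
v_1 = A·v_0 = (0, 1, -3).
v_2 = A·v_1 = (-14, 10, 0).
v_3 = A·v_2 = (-62, 38, 16).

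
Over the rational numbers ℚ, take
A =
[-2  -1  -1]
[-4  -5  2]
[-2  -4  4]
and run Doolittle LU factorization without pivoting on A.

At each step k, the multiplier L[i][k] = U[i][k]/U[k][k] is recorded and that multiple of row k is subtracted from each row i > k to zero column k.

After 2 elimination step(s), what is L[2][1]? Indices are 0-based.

[col 0] pivot -2
  R1 -= 2*R0 → (0, -3, 4)  (L[1][0] := 2)
  R2 -= 1*R0 → (0, -3, 5)  (L[2][0] := 1)
[col 1] pivot -3
  R2 -= 1*R1 → (0, 0, 1)  (L[2][1] := 1)

L[2][1] = 1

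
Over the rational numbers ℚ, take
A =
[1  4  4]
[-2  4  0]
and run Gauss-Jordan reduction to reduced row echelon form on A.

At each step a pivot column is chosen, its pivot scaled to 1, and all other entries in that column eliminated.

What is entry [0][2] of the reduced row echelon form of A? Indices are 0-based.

M[0][2] = 4/3

[1] R0 /= 1  ⇒  (1, 4, 4)
     R1 -= -2·R0  ⇒  (0, 12, 8)
[2] R1 /= 12  ⇒  (0, 1, 2/3)
     R0 -= 4·R1  ⇒  (1, 0, 4/3)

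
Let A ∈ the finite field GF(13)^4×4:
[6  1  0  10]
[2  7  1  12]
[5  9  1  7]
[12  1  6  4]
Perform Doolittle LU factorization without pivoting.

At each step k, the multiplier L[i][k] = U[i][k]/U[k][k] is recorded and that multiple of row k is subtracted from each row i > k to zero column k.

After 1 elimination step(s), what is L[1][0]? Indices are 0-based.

L[1][0] = 9

k=0: U[0][0]=6
  eliminate (1,0): mult=9, new row 1: (0, 11, 1, 0); set L[1][0]=9
  eliminate (2,0): mult=3, new row 2: (0, 6, 1, 3); set L[2][0]=3
  eliminate (3,0): mult=2, new row 3: (0, 12, 6, 10); set L[3][0]=2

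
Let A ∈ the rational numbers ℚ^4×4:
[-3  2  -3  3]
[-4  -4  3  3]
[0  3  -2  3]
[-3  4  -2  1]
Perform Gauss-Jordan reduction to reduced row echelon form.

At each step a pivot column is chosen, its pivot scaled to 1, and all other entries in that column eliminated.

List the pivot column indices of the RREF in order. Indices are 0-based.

pivot(0,0)=-3: scale R0 → (1, -2/3, 1, -1)
  clear (1,0): R1 −= (-4)R0 → (0, -20/3, 7, -1)
  clear (3,0): R3 −= (-3)R0 → (0, 2, 1, -2)
pivot(1,1)=-20/3: scale R1 → (0, 1, -21/20, 3/20)
  clear (0,1): R0 −= (-2/3)R1 → (1, 0, 3/10, -9/10)
  clear (2,1): R2 −= (3)R1 → (0, 0, 23/20, 51/20)
  clear (3,1): R3 −= (2)R1 → (0, 0, 31/10, -23/10)
pivot(2,2)=23/20: scale R2 → (0, 0, 1, 51/23)
  clear (0,2): R0 −= (3/10)R2 → (1, 0, 0, -36/23)
  clear (1,2): R1 −= (-21/20)R2 → (0, 1, 0, 57/23)
  clear (3,2): R3 −= (31/10)R2 → (0, 0, 0, -211/23)
pivot(3,3)=-211/23: scale R3 → (0, 0, 0, 1)
  clear (0,3): R0 −= (-36/23)R3 → (1, 0, 0, 0)
  clear (1,3): R1 −= (57/23)R3 → (0, 1, 0, 0)
  clear (2,3): R2 −= (51/23)R3 → (0, 0, 1, 0)

pivot columns: 0, 1, 2, 3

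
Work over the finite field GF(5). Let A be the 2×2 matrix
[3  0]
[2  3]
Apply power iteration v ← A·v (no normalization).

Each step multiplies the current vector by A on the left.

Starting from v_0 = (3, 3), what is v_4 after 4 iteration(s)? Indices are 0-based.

v_0 = (3, 3).
v_1 = A·v_0 = (4, 0).
v_2 = A·v_1 = (2, 3).
v_3 = A·v_2 = (1, 3).
v_4 = A·v_3 = (3, 1).

v_4 = (3, 1)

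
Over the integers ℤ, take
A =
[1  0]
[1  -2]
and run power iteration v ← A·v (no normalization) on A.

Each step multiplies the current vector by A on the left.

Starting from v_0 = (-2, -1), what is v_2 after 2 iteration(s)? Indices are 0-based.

v_0 = (-2, -1).
v_1 = A·v_0 = (-2, 0).
v_2 = A·v_1 = (-2, -2).

v_2 = (-2, -2)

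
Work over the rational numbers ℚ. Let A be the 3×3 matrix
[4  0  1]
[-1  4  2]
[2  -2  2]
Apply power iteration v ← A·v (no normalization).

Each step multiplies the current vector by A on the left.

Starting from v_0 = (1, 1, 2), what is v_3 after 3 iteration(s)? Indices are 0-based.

v_0 = (1, 1, 2).
v_1 = A·v_0 = (6, 7, 4).
v_2 = A·v_1 = (28, 30, 6).
v_3 = A·v_2 = (118, 104, 8).

v_3 = (118, 104, 8)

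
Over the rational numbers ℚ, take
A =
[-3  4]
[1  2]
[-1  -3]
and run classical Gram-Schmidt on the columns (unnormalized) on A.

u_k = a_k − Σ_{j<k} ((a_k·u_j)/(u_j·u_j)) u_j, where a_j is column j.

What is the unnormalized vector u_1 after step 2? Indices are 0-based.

u_1 = (23/11, 29/11, -40/11)

Step 1: u_0 = a_0 = (-3, 1, -1).
Step 2: u_1 = a_1 − (-7/11)·u_0 = (23/11, 29/11, -40/11).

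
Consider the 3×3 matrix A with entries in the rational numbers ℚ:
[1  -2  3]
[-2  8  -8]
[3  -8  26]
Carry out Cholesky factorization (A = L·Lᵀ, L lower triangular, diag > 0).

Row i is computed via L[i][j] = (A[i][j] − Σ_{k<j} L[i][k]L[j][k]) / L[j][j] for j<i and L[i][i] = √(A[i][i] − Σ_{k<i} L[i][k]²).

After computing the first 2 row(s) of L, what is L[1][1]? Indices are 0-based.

Step 1: L[0][0] = √(1) = 1.
  L[1][0] = (-2) / L[0][0] = -2.
Step 2: L[1][1] = √(4) = 2.

L[1][1] = 2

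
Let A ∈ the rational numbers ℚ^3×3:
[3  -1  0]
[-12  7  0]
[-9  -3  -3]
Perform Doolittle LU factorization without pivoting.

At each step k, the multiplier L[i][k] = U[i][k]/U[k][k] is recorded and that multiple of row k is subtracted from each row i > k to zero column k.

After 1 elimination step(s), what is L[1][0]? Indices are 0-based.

[col 0] pivot 3
  R1 -= -4*R0 → (0, 3, 0)  (L[1][0] := -4)
  R2 -= -3*R0 → (0, -6, -3)  (L[2][0] := -3)

L[1][0] = -4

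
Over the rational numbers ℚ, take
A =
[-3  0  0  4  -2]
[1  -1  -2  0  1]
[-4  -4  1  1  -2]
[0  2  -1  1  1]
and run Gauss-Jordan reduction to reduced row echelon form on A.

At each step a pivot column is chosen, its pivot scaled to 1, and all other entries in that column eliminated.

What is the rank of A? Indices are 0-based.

pivot(0,0)=-3: scale R0 → (1, 0, 0, -4/3, 2/3)
  clear (1,0): R1 −= (1)R0 → (0, -1, -2, 4/3, 1/3)
  clear (2,0): R2 −= (-4)R0 → (0, -4, 1, -13/3, 2/3)
pivot(1,1)=-1: scale R1 → (0, 1, 2, -4/3, -1/3)
  clear (2,1): R2 −= (-4)R1 → (0, 0, 9, -29/3, -2/3)
  clear (3,1): R3 −= (2)R1 → (0, 0, -5, 11/3, 5/3)
pivot(2,2)=9: scale R2 → (0, 0, 1, -29/27, -2/27)
  clear (1,2): R1 −= (2)R2 → (0, 1, 0, 22/27, -5/27)
  clear (3,2): R3 −= (-5)R2 → (0, 0, 0, -46/27, 35/27)
pivot(3,3)=-46/27: scale R3 → (0, 0, 0, 1, -35/46)
  clear (0,3): R0 −= (-4/3)R3 → (1, 0, 0, 0, -8/23)
  clear (1,3): R1 −= (22/27)R3 → (0, 1, 0, 0, 10/23)
  clear (2,3): R2 −= (-29/27)R3 → (0, 0, 1, 0, -41/46)

rank = 4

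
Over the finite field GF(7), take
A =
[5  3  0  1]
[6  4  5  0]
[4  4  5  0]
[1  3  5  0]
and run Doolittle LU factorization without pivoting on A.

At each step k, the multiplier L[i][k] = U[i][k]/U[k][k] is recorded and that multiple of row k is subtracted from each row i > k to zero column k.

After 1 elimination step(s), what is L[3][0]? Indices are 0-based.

L[3][0] = 3

[col 0] pivot 5
  R1 -= 4*R0 → (0, 6, 5, 3)  (L[1][0] := 4)
  R2 -= 5*R0 → (0, 3, 5, 2)  (L[2][0] := 5)
  R3 -= 3*R0 → (0, 1, 5, 4)  (L[3][0] := 3)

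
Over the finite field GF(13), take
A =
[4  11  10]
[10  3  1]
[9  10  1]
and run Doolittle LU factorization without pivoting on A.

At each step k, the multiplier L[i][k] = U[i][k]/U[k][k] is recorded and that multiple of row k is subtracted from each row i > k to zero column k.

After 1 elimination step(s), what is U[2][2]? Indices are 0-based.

U[2][2] = 11

Step 1: pivot at (0,0) is 4.
  row1 ← row1 − (9)·row0  ⇒  L[1][0]=9, U row1=(0, 8, 2)
  row2 ← row2 − (12)·row0  ⇒  L[2][0]=12, U row2=(0, 8, 11)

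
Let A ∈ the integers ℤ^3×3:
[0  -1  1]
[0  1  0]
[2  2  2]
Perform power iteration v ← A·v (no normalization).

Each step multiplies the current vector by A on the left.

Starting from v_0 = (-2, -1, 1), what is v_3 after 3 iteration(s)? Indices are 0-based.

v_3 = (-5, -1, -20)

v_0 = (-2, -1, 1).
v_1 = A·v_0 = (2, -1, -4).
v_2 = A·v_1 = (-3, -1, -6).
v_3 = A·v_2 = (-5, -1, -20).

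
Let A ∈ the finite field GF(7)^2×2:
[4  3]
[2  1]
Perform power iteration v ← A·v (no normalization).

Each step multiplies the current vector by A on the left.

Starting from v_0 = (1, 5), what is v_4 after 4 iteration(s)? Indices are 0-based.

v_0 = (1, 5).
v_1 = A·v_0 = (5, 0).
v_2 = A·v_1 = (6, 3).
v_3 = A·v_2 = (5, 1).
v_4 = A·v_3 = (2, 4).

v_4 = (2, 4)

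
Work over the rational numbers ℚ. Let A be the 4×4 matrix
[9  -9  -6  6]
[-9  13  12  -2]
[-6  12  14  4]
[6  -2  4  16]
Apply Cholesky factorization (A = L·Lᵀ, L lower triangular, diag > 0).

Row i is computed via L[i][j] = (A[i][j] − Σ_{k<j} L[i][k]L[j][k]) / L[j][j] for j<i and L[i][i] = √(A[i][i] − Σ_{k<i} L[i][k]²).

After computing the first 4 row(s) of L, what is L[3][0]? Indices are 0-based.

L[3][0] = 2

Step 1: L[0][0] = √(9) = 3.
  L[1][0] = (-9) / L[0][0] = -3.
Step 2: L[1][1] = √(4) = 2.
  L[2][0] = (-6) / L[0][0] = -2.
  L[2][1] = (6) / L[1][1] = 3.
Step 3: L[2][2] = √(1) = 1.
  L[3][0] = (6) / L[0][0] = 2.
  L[3][1] = (4) / L[1][1] = 2.
  L[3][2] = (2) / L[2][2] = 2.
Step 4: L[3][3] = √(4) = 2.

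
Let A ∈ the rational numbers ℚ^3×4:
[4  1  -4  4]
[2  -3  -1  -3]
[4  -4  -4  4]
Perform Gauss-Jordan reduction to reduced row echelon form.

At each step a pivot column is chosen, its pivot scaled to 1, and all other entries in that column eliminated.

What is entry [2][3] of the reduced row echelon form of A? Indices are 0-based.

step 1: normalize row 0 (÷4) = (1, 1/4, -1, 1)
  row 1: subtract 2×row0 = (0, -7/2, 1, -5)
  row 2: subtract 4×row0 = (0, -5, 0, 0)
step 2: normalize row 1 (÷-7/2) = (0, 1, -2/7, 10/7)
  row 0: subtract 1/4×row1 = (1, 0, -13/14, 9/14)
  row 2: subtract -5×row1 = (0, 0, -10/7, 50/7)
step 3: normalize row 2 (÷-10/7) = (0, 0, 1, -5)
  row 0: subtract -13/14×row2 = (1, 0, 0, -4)
  row 1: subtract -2/7×row2 = (0, 1, 0, 0)

M[2][3] = -5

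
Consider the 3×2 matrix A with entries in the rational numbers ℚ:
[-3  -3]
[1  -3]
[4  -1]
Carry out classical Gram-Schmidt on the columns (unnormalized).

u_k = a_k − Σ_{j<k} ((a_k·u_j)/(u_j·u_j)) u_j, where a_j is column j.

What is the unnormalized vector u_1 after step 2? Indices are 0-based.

Step 1: u_0 = a_0 = (-3, 1, 4).
Step 2: u_1 = a_1 − (1/13)·u_0 = (-36/13, -40/13, -17/13).

u_1 = (-36/13, -40/13, -17/13)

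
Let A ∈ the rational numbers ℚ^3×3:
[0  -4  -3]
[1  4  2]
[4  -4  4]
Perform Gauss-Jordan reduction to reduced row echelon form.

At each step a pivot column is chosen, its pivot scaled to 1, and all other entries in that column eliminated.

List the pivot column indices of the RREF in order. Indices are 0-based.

pivot columns: 0, 1, 2

pivot(0,0): swap R0↔R1
pivot(0,0)=1: scale R0 → (1, 4, 2)
  clear (2,0): R2 −= (4)R0 → (0, -20, -4)
pivot(1,1)=-4: scale R1 → (0, 1, 3/4)
  clear (0,1): R0 −= (4)R1 → (1, 0, -1)
  clear (2,1): R2 −= (-20)R1 → (0, 0, 11)
pivot(2,2)=11: scale R2 → (0, 0, 1)
  clear (0,2): R0 −= (-1)R2 → (1, 0, 0)
  clear (1,2): R1 −= (3/4)R2 → (0, 1, 0)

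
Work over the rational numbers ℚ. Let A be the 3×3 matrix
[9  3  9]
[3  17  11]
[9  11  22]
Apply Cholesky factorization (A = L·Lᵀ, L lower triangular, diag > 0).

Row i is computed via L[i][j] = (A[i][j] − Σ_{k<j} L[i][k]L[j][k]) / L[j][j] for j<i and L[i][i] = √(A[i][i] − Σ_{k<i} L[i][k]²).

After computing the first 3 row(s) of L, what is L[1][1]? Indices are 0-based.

Step 1: L[0][0] = √(9) = 3.
  L[1][0] = (3) / L[0][0] = 1.
Step 2: L[1][1] = √(16) = 4.
  L[2][0] = (9) / L[0][0] = 3.
  L[2][1] = (8) / L[1][1] = 2.
Step 3: L[2][2] = √(9) = 3.

L[1][1] = 4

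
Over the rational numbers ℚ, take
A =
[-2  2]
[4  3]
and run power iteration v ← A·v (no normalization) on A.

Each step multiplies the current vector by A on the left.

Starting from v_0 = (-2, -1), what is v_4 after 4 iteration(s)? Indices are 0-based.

v_4 = (-362, -529)

v_0 = (-2, -1).
v_1 = A·v_0 = (2, -11).
v_2 = A·v_1 = (-26, -25).
v_3 = A·v_2 = (2, -179).
v_4 = A·v_3 = (-362, -529).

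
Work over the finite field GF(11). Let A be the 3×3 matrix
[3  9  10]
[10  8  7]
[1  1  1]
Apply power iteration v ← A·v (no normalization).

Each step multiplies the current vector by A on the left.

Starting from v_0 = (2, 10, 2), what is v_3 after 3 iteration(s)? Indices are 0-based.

v_0 = (2, 10, 2).
v_1 = A·v_0 = (6, 4, 3).
v_2 = A·v_1 = (7, 3, 2).
v_3 = A·v_2 = (2, 9, 1).

v_3 = (2, 9, 1)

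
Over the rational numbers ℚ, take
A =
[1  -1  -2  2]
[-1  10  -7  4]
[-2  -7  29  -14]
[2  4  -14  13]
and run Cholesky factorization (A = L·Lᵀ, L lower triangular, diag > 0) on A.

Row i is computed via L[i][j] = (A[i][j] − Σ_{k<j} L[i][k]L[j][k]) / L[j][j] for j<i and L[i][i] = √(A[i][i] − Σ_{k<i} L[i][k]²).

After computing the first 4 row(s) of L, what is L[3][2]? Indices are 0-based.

Step 1: L[0][0] = √(1) = 1.
  L[1][0] = (-1) / L[0][0] = -1.
Step 2: L[1][1] = √(9) = 3.
  L[2][0] = (-2) / L[0][0] = -2.
  L[2][1] = (-9) / L[1][1] = -3.
Step 3: L[2][2] = √(16) = 4.
  L[3][0] = (2) / L[0][0] = 2.
  L[3][1] = (6) / L[1][1] = 2.
  L[3][2] = (-4) / L[2][2] = -1.
Step 4: L[3][3] = √(4) = 2.

L[3][2] = -1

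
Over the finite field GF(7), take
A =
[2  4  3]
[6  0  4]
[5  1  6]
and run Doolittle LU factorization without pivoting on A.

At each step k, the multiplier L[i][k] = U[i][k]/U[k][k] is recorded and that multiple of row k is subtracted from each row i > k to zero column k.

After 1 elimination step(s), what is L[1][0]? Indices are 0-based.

L[1][0] = 3

Step 1: pivot at (0,0) is 2.
  row1 ← row1 − (3)·row0  ⇒  L[1][0]=3, U row1=(0, 2, 2)
  row2 ← row2 − (6)·row0  ⇒  L[2][0]=6, U row2=(0, 5, 2)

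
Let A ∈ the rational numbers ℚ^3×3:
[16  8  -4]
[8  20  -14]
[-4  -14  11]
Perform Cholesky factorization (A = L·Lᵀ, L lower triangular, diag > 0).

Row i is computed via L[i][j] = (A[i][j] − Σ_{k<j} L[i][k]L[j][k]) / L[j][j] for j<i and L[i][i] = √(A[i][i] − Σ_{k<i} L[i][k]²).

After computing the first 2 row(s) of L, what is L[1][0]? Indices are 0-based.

Step 1: L[0][0] = √(16) = 4.
  L[1][0] = (8) / L[0][0] = 2.
Step 2: L[1][1] = √(16) = 4.

L[1][0] = 2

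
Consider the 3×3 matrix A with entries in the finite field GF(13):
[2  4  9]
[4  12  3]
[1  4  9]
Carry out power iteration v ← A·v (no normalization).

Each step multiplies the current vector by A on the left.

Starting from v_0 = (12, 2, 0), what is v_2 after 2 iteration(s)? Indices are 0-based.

v_2 = (12, 12, 6)

v_0 = (12, 2, 0).
v_1 = A·v_0 = (6, 7, 7).
v_2 = A·v_1 = (12, 12, 6).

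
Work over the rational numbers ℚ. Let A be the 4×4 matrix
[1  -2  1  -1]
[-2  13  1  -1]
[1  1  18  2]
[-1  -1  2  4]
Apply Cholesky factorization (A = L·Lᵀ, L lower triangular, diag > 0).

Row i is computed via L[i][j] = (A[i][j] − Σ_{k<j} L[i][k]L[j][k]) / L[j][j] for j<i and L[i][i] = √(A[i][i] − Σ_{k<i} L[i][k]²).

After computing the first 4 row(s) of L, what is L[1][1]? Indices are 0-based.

L[1][1] = 3

Step 1: L[0][0] = √(1) = 1.
  L[1][0] = (-2) / L[0][0] = -2.
Step 2: L[1][1] = √(9) = 3.
  L[2][0] = (1) / L[0][0] = 1.
  L[2][1] = (3) / L[1][1] = 1.
Step 3: L[2][2] = √(16) = 4.
  L[3][0] = (-1) / L[0][0] = -1.
  L[3][1] = (-3) / L[1][1] = -1.
  L[3][2] = (4) / L[2][2] = 1.
Step 4: L[3][3] = √(1) = 1.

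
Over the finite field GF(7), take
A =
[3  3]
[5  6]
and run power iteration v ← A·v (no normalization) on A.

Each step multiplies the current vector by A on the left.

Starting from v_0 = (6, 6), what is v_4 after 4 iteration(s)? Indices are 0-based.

v_0 = (6, 6).
v_1 = A·v_0 = (1, 3).
v_2 = A·v_1 = (5, 2).
v_3 = A·v_2 = (0, 2).
v_4 = A·v_3 = (6, 5).

v_4 = (6, 5)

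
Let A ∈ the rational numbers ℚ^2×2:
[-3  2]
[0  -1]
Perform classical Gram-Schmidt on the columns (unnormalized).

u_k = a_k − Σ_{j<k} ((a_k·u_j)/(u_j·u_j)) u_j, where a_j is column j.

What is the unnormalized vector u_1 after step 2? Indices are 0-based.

Step 1: u_0 = a_0 = (-3, 0).
Step 2: u_1 = a_1 − (-2/3)·u_0 = (0, -1).

u_1 = (0, -1)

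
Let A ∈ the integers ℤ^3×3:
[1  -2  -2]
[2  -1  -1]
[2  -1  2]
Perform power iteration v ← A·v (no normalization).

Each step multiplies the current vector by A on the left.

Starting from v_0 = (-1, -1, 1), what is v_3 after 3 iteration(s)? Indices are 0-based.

v_0 = (-1, -1, 1).
v_1 = A·v_0 = (-1, -2, 1).
v_2 = A·v_1 = (1, -1, 2).
v_3 = A·v_2 = (-1, 1, 7).

v_3 = (-1, 1, 7)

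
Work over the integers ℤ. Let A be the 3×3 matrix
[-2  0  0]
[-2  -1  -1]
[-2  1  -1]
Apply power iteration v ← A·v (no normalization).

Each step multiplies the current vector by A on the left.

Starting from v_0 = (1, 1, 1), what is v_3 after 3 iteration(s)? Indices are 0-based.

v_0 = (1, 1, 1).
v_1 = A·v_0 = (-2, -4, -2).
v_2 = A·v_1 = (4, 10, 2).
v_3 = A·v_2 = (-8, -20, 0).

v_3 = (-8, -20, 0)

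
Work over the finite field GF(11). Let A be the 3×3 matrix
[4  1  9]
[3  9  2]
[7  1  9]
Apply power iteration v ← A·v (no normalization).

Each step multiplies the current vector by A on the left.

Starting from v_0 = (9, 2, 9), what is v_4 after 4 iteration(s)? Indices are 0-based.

v_4 = (5, 3, 1)

v_0 = (9, 2, 9).
v_1 = A·v_0 = (9, 8, 3).
v_2 = A·v_1 = (5, 6, 10).
v_3 = A·v_2 = (6, 1, 10).
v_4 = A·v_3 = (5, 3, 1).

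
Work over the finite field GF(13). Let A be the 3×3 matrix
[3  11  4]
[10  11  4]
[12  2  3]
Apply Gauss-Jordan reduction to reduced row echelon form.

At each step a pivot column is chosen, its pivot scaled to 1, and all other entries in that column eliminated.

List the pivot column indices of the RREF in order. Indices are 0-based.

[1] R0 /= 3  ⇒  (1, 8, 10)
     R1 -= 10·R0  ⇒  (0, 9, 8)
     R2 -= 12·R0  ⇒  (0, 10, 0)
[2] R1 /= 9  ⇒  (0, 1, 11)
     R0 -= 8·R1  ⇒  (1, 0, 0)
     R2 -= 10·R1  ⇒  (0, 0, 7)
[3] R2 /= 7  ⇒  (0, 0, 1)
     R1 -= 11·R2  ⇒  (0, 1, 0)

pivot columns: 0, 1, 2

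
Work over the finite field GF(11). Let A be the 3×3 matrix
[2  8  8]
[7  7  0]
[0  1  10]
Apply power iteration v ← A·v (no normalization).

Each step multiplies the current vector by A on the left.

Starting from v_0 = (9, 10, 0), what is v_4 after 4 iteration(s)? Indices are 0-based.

v_4 = (6, 8, 10)

v_0 = (9, 10, 0).
v_1 = A·v_0 = (10, 1, 10).
v_2 = A·v_1 = (9, 0, 2).
v_3 = A·v_2 = (1, 8, 9).
v_4 = A·v_3 = (6, 8, 10).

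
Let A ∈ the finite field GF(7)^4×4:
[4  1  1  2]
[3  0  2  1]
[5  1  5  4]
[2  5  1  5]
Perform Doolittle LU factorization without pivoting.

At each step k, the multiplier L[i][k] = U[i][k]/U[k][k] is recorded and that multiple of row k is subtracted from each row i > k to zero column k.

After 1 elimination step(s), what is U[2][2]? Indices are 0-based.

k=0: U[0][0]=4
  eliminate (1,0): mult=6, new row 1: (0, 1, 3, 3); set L[1][0]=6
  eliminate (2,0): mult=3, new row 2: (0, 5, 2, 5); set L[2][0]=3
  eliminate (3,0): mult=4, new row 3: (0, 1, 4, 4); set L[3][0]=4

U[2][2] = 2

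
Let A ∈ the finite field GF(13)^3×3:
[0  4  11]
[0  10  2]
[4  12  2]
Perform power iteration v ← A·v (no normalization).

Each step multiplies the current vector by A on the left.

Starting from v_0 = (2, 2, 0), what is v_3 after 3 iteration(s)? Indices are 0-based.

v_3 = (7, 10, 4)

v_0 = (2, 2, 0).
v_1 = A·v_0 = (8, 7, 6).
v_2 = A·v_1 = (3, 4, 11).
v_3 = A·v_2 = (7, 10, 4).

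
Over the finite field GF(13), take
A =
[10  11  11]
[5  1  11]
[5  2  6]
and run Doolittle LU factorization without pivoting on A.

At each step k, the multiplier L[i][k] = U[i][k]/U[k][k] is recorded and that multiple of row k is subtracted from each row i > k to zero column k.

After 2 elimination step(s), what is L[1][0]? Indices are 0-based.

L[1][0] = 7

Step 1: pivot at (0,0) is 10.
  row1 ← row1 − (7)·row0  ⇒  L[1][0]=7, U row1=(0, 2, 12)
  row2 ← row2 − (7)·row0  ⇒  L[2][0]=7, U row2=(0, 3, 7)
Step 2: pivot at (1,1) is 2.
  row2 ← row2 − (8)·row1  ⇒  L[2][1]=8, U row2=(0, 0, 2)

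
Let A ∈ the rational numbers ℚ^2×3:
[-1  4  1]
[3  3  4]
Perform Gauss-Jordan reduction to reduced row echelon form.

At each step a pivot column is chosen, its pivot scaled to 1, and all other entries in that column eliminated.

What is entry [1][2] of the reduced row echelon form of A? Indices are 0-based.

M[1][2] = 7/15

[1] R0 /= -1  ⇒  (1, -4, -1)
     R1 -= 3·R0  ⇒  (0, 15, 7)
[2] R1 /= 15  ⇒  (0, 1, 7/15)
     R0 -= -4·R1  ⇒  (1, 0, 13/15)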